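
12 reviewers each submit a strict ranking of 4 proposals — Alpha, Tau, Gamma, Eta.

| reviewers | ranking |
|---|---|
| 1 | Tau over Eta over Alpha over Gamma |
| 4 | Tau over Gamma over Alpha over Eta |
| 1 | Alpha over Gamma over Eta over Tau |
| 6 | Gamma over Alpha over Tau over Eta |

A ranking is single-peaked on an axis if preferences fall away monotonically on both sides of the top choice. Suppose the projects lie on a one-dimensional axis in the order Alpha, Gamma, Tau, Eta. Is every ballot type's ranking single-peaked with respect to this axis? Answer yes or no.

Axis positions: Alpha=1, Gamma=2, Tau=3, Eta=4.
Ballot type 1: ranking walks positions 3-4-1-2; Alpha is ranked above Gamma even though Gamma lies between Alpha and the peak Tau on the axis — preferences dip and rise again. Not single-peaked.
Ballot type 2 (peak Tau at position 3): ranking walks positions 3-2-1-4, expanding outward from the peak — single-peaked.
Ballot type 3: ranking walks positions 1-2-4-3; Eta is ranked above Tau even though Tau lies between Eta and the peak Alpha on the axis — preferences dip and rise again. Not single-peaked.
Ballot type 4 (peak Gamma at position 2): ranking walks positions 2-1-3-4, expanding outward from the peak — single-peaked.
Ballot type 1 violates single-peakedness, so the profile is not single-peaked on this axis.

no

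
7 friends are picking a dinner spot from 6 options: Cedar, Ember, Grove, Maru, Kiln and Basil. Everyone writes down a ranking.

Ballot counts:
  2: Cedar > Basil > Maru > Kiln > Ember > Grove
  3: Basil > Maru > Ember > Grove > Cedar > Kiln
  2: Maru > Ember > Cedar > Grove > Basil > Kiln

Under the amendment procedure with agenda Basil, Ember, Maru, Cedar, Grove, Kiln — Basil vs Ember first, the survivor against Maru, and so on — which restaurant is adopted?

Cedar

Round 1: Basil vs Ember — 5–2, Basil advances.
Round 2: Basil vs Maru — 5–2, Basil advances.
Round 3: Basil vs Cedar — 3–4, Cedar advances.
Round 4: Cedar vs Grove — 4–3, Cedar advances.
Round 5: Cedar vs Kiln — 7–0, Cedar advances.
The agenda winner is Cedar.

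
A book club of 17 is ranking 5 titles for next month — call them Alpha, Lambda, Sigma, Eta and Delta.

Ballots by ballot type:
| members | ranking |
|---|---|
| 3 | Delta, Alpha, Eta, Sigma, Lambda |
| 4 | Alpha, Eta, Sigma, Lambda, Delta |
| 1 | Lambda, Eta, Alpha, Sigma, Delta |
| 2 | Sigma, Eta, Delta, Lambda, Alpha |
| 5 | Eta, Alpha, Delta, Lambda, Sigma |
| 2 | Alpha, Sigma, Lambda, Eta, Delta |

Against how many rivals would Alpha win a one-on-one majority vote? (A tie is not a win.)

4

Alpha against each rival (17 members):
Alpha–Lambda: Alpha 14–3.
Alpha vs Sigma: Alpha, 15–2.
Alpha–Eta: Alpha 9–8.
Alpha vs Delta: 4+1+5+2 = 12 for Alpha, 5 for Delta — Alpha by 12–5.
Alpha beats Lambda, Sigma, Eta, Delta — 4 pairwise wins.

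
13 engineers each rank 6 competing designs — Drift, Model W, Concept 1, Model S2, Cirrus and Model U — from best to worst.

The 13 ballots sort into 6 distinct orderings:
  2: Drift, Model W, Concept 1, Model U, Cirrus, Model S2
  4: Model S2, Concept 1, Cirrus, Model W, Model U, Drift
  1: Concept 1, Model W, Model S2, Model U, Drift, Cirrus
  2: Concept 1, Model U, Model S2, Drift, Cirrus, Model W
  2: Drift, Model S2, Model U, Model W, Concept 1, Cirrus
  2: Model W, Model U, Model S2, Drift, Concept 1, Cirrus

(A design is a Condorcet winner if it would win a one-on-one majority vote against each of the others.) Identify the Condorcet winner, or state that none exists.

Model S2

Check each pair by majority over 13 ballots:
Drift vs Model W: Model W, 7–6.
Drift vs Concept 1: Concept 1, 7–6.
Drift vs Model S2: Model S2 wins 9–4.
Drift vs Cirrus: Drift wins 9–4.
Drift–Model U: Model U 9–4.
Model W vs Concept 1: Concept 1, 7–6.
Model W vs Model S2: Model S2 wins 8–5.
Model W vs Cirrus: Model W, 7–6.
Model W vs Model U: Model W, 9–4.
Concept 1–Model S2: Model S2 8–5.
Concept 1 vs Cirrus: Concept 1 wins 13–0.
Concept 1 vs Model U: Concept 1, 9–4.
Model S2–Cirrus: Model S2 11–2.
Model S2 vs Model U: Model S2, 7–6.
Cirrus vs Model U: Model U wins 9–4.
Model S2 wins every pairwise contest, so Model S2 is the Condorcet winner.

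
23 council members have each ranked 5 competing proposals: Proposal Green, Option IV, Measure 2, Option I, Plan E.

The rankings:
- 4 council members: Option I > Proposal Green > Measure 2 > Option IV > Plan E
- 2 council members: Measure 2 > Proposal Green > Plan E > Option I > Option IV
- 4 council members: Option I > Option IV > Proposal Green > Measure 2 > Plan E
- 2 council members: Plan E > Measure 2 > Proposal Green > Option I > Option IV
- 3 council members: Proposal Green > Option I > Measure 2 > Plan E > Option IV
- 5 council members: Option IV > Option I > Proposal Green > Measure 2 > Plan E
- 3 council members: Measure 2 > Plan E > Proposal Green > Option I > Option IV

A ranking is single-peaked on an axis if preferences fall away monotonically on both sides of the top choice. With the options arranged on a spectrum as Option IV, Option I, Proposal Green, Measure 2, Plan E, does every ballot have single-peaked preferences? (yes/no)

yes

Axis positions: Option IV=1, Option I=2, Proposal Green=3, Measure 2=4, Plan E=5.
Ballot type 1 (peak Option I at position 2): ranking walks positions 2-3-4-1-5, expanding outward from the peak — single-peaked.
Ballot type 2 (peak Measure 2 at position 4): ranking walks positions 4-3-5-2-1, expanding outward from the peak — single-peaked.
Ballot type 3 (peak Option I at position 2): ranking walks positions 2-1-3-4-5, expanding outward from the peak — single-peaked.
Ballot type 4 (peak Plan E at position 5): ranking walks positions 5-4-3-2-1, expanding outward from the peak — single-peaked.
Ballot type 5 (peak Proposal Green at position 3): ranking walks positions 3-2-4-5-1, expanding outward from the peak — single-peaked.
Ballot type 6 (peak Option IV at position 1): ranking walks positions 1-2-3-4-5, expanding outward from the peak — single-peaked.
Ballot type 7 (peak Measure 2 at position 4): ranking walks positions 4-5-3-2-1, expanding outward from the peak — single-peaked.
Every ranking is single-peaked on this axis.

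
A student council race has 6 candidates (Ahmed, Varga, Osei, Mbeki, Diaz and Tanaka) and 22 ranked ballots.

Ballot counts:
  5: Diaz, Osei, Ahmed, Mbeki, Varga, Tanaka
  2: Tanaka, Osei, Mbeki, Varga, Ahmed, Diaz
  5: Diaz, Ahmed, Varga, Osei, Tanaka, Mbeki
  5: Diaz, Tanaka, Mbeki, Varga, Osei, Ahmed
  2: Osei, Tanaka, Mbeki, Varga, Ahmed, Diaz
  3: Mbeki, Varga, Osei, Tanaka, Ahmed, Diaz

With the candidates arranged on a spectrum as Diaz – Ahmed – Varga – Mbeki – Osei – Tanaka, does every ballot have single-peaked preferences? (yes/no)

no

Axis positions: Diaz=1, Ahmed=2, Varga=3, Mbeki=4, Osei=5, Tanaka=6.
Type 1: ranking walks positions 1-5-2-4-3-6; Osei is ranked above Ahmed even though Ahmed lies between Osei and the peak Diaz on the axis — preferences dip and rise again. Not single-peaked.
Type 2 (peak Tanaka at position 6): ranking walks positions 6-5-4-3-2-1, expanding outward from the peak — single-peaked.
Type 3: ranking walks positions 1-2-3-5-6-4; Osei is ranked above Mbeki even though Mbeki lies between Osei and the peak Diaz on the axis — preferences dip and rise again. Not single-peaked.
Type 4: ranking walks positions 1-6-4-3-5-2; Tanaka is ranked above Ahmed even though Ahmed lies between Tanaka and the peak Diaz on the axis — preferences dip and rise again. Not single-peaked.
Type 5 (peak Osei at position 5): ranking walks positions 5-6-4-3-2-1, expanding outward from the peak — single-peaked.
Type 6 (peak Mbeki at position 4): ranking walks positions 4-3-5-6-2-1, expanding outward from the peak — single-peaked.
Type 1 violates single-peakedness, so the profile is not single-peaked on this axis.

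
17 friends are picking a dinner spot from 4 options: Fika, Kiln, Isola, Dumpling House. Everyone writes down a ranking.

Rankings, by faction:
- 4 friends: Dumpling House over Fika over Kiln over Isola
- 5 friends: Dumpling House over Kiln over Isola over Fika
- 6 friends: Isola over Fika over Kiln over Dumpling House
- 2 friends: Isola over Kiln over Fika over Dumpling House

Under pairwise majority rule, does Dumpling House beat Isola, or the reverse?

Dumpling House

Ballots ranking Dumpling House above Isola: 4 + 5 = 9.
Ballots ranking Isola above Dumpling House: 17 − 9 = 8.
Dumpling House wins the head-to-head 9–8.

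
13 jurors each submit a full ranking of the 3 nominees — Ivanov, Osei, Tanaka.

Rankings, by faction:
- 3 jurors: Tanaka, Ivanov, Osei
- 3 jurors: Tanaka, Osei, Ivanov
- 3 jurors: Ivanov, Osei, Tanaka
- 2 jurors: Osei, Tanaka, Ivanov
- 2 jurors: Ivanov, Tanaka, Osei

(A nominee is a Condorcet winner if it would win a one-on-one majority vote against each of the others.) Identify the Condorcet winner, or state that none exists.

Pairwise majorities:
Ivanov vs Osei: Ivanov wins 8–5.
Ivanov vs Tanaka: Tanaka, 8–5.
Osei vs Tanaka: Tanaka, 8–5.
Only Tanaka has no losses; Tanaka is the Condorcet winner.

Tanaka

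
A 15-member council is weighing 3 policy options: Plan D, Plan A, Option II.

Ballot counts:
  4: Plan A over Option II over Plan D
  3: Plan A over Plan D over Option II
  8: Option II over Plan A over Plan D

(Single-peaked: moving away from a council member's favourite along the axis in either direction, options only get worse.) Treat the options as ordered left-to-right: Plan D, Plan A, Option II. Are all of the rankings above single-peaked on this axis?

Axis positions: Plan D=1, Plan A=2, Option II=3.
Faction 1 (peak Plan A at position 2): ranking walks positions 2-3-1, expanding outward from the peak — single-peaked.
Faction 2 (peak Plan A at position 2): ranking walks positions 2-1-3, expanding outward from the peak — single-peaked.
Faction 3 (peak Option II at position 3): ranking walks positions 3-2-1, expanding outward from the peak — single-peaked.
Every ranking is single-peaked on this axis.

yes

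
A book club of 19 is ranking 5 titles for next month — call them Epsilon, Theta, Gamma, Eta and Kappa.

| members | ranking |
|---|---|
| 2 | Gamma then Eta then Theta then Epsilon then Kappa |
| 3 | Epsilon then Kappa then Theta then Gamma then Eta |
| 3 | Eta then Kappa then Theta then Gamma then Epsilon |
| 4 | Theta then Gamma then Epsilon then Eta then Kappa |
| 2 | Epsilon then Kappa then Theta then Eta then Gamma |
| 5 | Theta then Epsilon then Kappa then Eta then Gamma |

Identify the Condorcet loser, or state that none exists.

Pairwise majorities:
Epsilon vs Theta: Epsilon is ranked higher on 3+2 = 5 ballots, Theta on 14. Theta wins 14–5.
Epsilon vs Gamma: Epsilon, 10–9.
Epsilon vs Eta: 3+4+2+5 = 14 for Epsilon, 5 for Eta — Epsilon by 14–5.
Epsilon vs Kappa: 2+3+4+2+5 = 16 for Epsilon, 3 for Kappa — Epsilon by 16–3.
Theta vs Gamma: Theta, 17–2.
Theta vs Eta: Theta wins 14–5.
Theta vs Kappa: 2+4+5 = 11 for Theta, 8 for Kappa — Theta by 11–8.
Gamma–Eta: Eta 10–9.
Gamma vs Kappa: Kappa, 13–6.
Eta–Kappa: Kappa 10–9.
Only Gamma has no wins; Gamma is the Condorcet loser.

Gamma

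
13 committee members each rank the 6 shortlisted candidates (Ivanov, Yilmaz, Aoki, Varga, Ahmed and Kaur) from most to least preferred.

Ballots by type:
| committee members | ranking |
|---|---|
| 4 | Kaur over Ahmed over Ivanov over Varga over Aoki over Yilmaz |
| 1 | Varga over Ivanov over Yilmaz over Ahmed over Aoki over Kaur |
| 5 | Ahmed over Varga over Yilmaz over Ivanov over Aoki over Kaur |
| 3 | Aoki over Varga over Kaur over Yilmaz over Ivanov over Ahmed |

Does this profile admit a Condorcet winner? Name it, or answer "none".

Pairwise majorities:
Ivanov vs Yilmaz: 5 to 8, Yilmaz.
Ivanov vs Aoki: Ivanov preferred on 4+1+5 = 10 ballots; Ivanov wins 10–3.
Ivanov vs Varga: Ivanov is ranked higher on 4 ballots, Varga on 9. Varga wins 9–4.
Ivanov vs Ahmed: Ivanov preferred on 1+3 = 4 ballots; Ahmed wins 9–4.
Ivanov vs Kaur: 6 to 7, Kaur.
Yilmaz vs Aoki: 1+5 = 6 for Yilmaz, 7 for Aoki — Aoki by 7–6.
Yilmaz vs Varga: 0 to 13, Varga.
Yilmaz vs Ahmed: 1+3 = 4 for Yilmaz, 9 for Ahmed — Ahmed by 9–4.
Yilmaz vs Kaur: 6 to 7, Kaur.
Aoki vs Varga: 3 to 10, Varga.
Aoki vs Ahmed: 3 for Aoki, 10 for Ahmed — Ahmed by 10–3.
Aoki vs Kaur: 9 to 4, Aoki.
Varga vs Ahmed: Varga preferred on 1+3 = 4 ballots; Ahmed wins 9–4.
Varga vs Kaur: Varga preferred on 1+5+3 = 9 ballots; Varga wins 9–4.
Ahmed vs Kaur: 1+5 = 6 for Ahmed, 7 for Kaur — Kaur by 7–6.
Every candidate loses at least once (Ivanov loses to Yilmaz; Yilmaz loses to Aoki; Aoki loses to Ivanov; Varga loses to Ahmed; Ahmed loses to Kaur; Kaur loses to Aoki). The majority relation contains the cycle Ivanov > Aoki > Yilmaz > Ivanov, so there is no Condorcet winner.

none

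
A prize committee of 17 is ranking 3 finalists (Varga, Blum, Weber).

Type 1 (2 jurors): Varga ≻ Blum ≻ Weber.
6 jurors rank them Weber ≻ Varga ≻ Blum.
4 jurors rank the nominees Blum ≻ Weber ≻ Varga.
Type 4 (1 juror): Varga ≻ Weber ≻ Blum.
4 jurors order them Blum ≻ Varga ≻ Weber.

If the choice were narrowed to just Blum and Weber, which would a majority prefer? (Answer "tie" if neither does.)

Blum

Ballots ranking Blum above Weber: 2 + 4 + 4 = 10.
Ballots ranking Weber above Blum: 17 − 10 = 7.
Blum wins the head-to-head 10–7.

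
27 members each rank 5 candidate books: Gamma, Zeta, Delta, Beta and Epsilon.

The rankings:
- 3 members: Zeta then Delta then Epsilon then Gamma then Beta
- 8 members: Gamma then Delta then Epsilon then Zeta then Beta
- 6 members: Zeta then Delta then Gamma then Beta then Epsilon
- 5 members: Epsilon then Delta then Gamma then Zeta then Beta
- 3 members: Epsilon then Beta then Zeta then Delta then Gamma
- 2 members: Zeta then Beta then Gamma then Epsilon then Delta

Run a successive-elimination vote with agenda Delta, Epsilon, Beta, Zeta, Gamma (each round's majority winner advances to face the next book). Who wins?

Round 1: Delta vs Epsilon — 17–10, Delta advances.
Round 2: Delta vs Beta — 22–5, Delta advances.
Round 3: Delta vs Zeta — 13–14, Zeta advances.
Round 4: Zeta vs Gamma — 14–13, Zeta advances.
The agenda winner is Zeta.

Zeta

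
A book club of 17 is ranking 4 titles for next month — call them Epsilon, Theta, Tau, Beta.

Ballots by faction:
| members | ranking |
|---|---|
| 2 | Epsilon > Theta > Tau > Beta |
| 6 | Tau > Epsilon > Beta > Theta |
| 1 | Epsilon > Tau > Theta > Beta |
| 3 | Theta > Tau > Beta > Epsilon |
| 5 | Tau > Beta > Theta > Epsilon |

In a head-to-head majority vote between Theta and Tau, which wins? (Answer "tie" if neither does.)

Ballots ranking Theta above Tau: 2 + 3 = 5.
Ballots ranking Tau above Theta: 17 − 5 = 12.
Tau wins the head-to-head 12–5.

Tau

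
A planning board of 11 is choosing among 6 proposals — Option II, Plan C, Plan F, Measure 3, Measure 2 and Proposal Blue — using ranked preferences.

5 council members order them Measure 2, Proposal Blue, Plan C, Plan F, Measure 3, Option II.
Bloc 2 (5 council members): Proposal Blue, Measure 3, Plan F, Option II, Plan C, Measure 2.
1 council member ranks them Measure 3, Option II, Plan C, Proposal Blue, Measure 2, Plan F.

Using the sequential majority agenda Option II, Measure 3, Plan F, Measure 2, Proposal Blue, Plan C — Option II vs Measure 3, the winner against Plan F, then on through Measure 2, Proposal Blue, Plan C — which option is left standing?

Proposal Blue

Round 1: Option II vs Measure 3 — 0–11, Measure 3 advances.
Round 2: Measure 3 vs Plan F — 6–5, Measure 3 advances.
Round 3: Measure 3 vs Measure 2 — 6–5, Measure 3 advances.
Round 4: Measure 3 vs Proposal Blue — 1–10, Proposal Blue advances.
Round 5: Proposal Blue vs Plan C — 10–1, Proposal Blue advances.
The agenda winner is Proposal Blue.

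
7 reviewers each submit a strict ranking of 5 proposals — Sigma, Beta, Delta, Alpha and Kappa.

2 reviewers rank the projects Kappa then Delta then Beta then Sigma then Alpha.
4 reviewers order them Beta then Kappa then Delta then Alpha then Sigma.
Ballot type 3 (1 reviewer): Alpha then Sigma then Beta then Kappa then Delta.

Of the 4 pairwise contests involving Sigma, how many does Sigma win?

Sigma against each rival (7 reviewers):
Sigma vs Beta: Beta wins 6–1.
Sigma vs Delta: Delta, 6–1.
Sigma vs Alpha: Alpha wins 5–2.
Sigma vs Kappa: Sigma is ranked higher on 1 ballot, Kappa on 6. Kappa wins 6–1.
Sigma beats no one; loses to Beta, Delta, Alpha, Kappa — 0 pairwise wins.

0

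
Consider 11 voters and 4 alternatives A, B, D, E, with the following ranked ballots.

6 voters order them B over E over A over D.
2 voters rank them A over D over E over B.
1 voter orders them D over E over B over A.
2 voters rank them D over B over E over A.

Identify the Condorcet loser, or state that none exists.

Head-to-head results (11 voters):
A vs B: B wins 9–2.
A vs D: A is ranked higher on 6+2 = 8 ballots, D on 3. A wins 8–3.
A vs E: E wins 9–2.
B vs D: B is ranked higher on 6 ballots, D on 5. B wins 6–5.
B vs E: B preferred on 6+2 = 8 ballots; B wins 8–3.
D vs E: E wins 6–5.
D is beaten in every head-to-head and is the Condorcet loser.

D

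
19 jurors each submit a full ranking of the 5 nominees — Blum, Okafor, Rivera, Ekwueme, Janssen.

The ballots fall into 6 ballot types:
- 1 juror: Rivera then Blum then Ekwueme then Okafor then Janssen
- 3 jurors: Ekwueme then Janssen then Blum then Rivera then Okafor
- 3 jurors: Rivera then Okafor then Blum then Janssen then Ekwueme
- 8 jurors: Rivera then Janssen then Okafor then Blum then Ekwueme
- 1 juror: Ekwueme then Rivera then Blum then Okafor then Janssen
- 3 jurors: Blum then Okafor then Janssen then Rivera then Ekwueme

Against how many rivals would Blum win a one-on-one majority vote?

Blum against each rival (19 jurors):
Blum vs Okafor: Okafor wins 11–8.
Blum vs Rivera: 6 to 13, Rivera.
Blum vs Ekwueme: Blum is ranked higher on 1+3+8+3 = 15 ballots, Ekwueme on 4. Blum wins 15–4.
Blum vs Janssen: 1+3+1+3 = 8 for Blum, 11 for Janssen — Janssen by 11–8.
Blum beats Ekwueme; loses to Okafor, Rivera, Janssen — 1 pairwise win.

1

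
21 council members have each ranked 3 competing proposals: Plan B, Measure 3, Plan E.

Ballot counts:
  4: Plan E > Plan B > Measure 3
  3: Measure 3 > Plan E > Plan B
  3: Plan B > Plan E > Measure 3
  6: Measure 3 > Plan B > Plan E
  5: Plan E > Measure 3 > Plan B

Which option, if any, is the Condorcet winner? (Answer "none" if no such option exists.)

Plan E

Check each pair by majority over 21 ballots:
Plan B vs Measure 3: Plan B is ranked higher on 4+3 = 7 ballots, Measure 3 on 14. Measure 3 wins 14–7.
Plan B vs Plan E: Plan B preferred on 3+6 = 9 ballots; Plan E wins 12–9.
Measure 3 vs Plan E: Measure 3 preferred on 3+6 = 9 ballots; Plan E wins 12–9.
Plan E wins every pairwise contest, so Plan E is the Condorcet winner.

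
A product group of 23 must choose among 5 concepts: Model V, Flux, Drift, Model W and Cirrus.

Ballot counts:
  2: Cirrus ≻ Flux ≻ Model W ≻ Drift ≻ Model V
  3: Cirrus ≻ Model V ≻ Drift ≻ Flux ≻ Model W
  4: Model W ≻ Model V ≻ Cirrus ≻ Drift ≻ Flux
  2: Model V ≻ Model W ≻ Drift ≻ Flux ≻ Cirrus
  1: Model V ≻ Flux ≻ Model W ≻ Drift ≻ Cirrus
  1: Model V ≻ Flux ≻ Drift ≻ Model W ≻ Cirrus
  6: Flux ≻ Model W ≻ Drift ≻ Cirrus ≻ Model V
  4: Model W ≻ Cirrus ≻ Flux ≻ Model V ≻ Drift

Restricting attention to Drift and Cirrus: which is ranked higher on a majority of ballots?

Ballots ranking Drift above Cirrus: 2 + 1 + 1 + 6 = 10.
Ballots ranking Cirrus above Drift: 23 − 10 = 13.
Cirrus wins the head-to-head 13–10.

Cirrus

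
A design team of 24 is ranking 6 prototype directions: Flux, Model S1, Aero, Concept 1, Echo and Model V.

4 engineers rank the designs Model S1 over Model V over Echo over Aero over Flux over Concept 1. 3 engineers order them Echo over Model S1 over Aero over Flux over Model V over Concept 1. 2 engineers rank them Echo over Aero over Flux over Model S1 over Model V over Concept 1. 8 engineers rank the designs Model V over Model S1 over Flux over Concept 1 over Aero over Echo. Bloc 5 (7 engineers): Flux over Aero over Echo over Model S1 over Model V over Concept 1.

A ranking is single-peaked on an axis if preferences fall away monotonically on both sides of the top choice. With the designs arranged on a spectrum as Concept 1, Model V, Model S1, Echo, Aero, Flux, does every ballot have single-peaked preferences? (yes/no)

no

Axis positions: Concept 1=1, Model V=2, Model S1=3, Echo=4, Aero=5, Flux=6.
Bloc 1 (peak Model S1 at position 3): ranking walks positions 3-2-4-5-6-1, expanding outward from the peak — single-peaked.
Bloc 2 (peak Echo at position 4): ranking walks positions 4-3-5-6-2-1, expanding outward from the peak — single-peaked.
Bloc 3 (peak Echo at position 4): ranking walks positions 4-5-6-3-2-1, expanding outward from the peak — single-peaked.
Bloc 4: ranking walks positions 2-3-6-1-5-4; Flux is ranked above Echo even though Echo lies between Flux and the peak Model V on the axis — preferences dip and rise again. Not single-peaked.
Bloc 5 (peak Flux at position 6): ranking walks positions 6-5-4-3-2-1, expanding outward from the peak — single-peaked.
Bloc 4 violates single-peakedness, so the profile is not single-peaked on this axis.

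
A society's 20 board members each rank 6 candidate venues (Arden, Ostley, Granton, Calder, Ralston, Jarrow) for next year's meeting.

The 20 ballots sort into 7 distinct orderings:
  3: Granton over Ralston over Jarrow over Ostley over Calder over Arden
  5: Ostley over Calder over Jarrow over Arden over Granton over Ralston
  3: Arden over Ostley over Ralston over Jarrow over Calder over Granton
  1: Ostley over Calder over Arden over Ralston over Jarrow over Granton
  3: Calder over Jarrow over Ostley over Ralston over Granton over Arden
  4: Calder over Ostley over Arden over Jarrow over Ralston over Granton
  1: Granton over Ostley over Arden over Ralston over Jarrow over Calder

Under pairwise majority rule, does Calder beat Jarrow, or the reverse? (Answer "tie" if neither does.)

Ballots ranking Calder above Jarrow: 5 + 1 + 3 + 4 = 13.
Ballots ranking Jarrow above Calder: 20 − 13 = 7.
Calder wins the head-to-head 13–7.

Calder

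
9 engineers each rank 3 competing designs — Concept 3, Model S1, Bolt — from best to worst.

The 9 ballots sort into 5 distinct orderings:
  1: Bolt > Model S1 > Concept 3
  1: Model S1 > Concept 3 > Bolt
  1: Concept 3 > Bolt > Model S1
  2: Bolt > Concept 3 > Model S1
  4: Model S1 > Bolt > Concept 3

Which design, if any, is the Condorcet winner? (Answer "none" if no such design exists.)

Check each pair by majority over 9 ballots:
Concept 3–Model S1: Model S1 6–3.
Concept 3 vs Bolt: Bolt, 7–2.
Model S1 vs Bolt: Model S1 preferred on 1+4 = 5 ballots; Model S1 wins 5–4.
Model S1 defeats every rival head-to-head and is the Condorcet winner.

Model S1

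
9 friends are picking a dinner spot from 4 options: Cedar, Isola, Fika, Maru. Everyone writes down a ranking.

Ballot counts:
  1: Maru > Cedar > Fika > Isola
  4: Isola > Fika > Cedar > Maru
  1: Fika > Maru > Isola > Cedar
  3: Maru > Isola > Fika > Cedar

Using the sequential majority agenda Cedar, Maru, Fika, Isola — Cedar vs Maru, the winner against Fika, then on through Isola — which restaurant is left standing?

Round 1: Cedar vs Maru — 4–5, Maru advances.
Round 2: Maru vs Fika — 4–5, Fika advances.
Round 3: Fika vs Isola — 2–7, Isola advances.
The agenda winner is Isola.

Isola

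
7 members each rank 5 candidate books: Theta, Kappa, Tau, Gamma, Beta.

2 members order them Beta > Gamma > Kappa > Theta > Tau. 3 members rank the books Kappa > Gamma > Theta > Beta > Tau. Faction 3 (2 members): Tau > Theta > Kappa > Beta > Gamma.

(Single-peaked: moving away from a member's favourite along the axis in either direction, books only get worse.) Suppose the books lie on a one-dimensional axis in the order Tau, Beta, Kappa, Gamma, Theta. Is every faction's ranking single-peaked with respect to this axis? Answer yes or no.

Axis positions: Tau=1, Beta=2, Kappa=3, Gamma=4, Theta=5.
Faction 1: ranking walks positions 2-4-3-5-1; Gamma is ranked above Kappa even though Kappa lies between Gamma and the peak Beta on the axis — preferences dip and rise again. Not single-peaked.
Faction 2 (peak Kappa at position 3): ranking walks positions 3-4-5-2-1, expanding outward from the peak — single-peaked.
Faction 3: ranking walks positions 1-5-3-2-4; Theta is ranked above Beta even though Beta lies between Theta and the peak Tau on the axis — preferences dip and rise again. Not single-peaked.
Faction 1 violates single-peakedness, so the profile is not single-peaked on this axis.

no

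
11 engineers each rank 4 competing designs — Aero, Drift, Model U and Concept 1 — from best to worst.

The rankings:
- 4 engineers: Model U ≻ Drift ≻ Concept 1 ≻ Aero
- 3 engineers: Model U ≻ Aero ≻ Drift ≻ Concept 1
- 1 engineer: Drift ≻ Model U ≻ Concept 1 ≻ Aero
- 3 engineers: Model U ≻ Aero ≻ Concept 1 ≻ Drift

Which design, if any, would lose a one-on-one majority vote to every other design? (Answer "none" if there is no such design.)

Head-to-head results (11 engineers):
Aero–Drift: Aero 6–5.
Aero vs Model U: 0 to 11, Model U.
Aero vs Concept 1: Aero preferred on 3+3 = 6 ballots; Aero wins 6–5.
Drift vs Model U: Model U wins 10–1.
Drift vs Concept 1: Drift, 8–3.
Model U vs Concept 1: Model U wins 11–0.
Concept 1 is beaten in every head-to-head and is the Condorcet loser.

Concept 1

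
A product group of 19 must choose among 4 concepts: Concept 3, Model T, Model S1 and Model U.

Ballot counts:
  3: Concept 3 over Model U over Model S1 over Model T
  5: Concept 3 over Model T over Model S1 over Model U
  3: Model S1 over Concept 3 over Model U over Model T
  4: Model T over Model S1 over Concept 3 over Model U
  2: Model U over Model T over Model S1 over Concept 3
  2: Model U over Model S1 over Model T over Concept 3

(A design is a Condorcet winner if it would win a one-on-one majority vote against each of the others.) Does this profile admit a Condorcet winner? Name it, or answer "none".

none

Head-to-head results (19 engineers):
Concept 3 vs Model T: 11 to 8, Concept 3.
Concept 3 vs Model S1: Concept 3 preferred on 3+5 = 8 ballots; Model S1 wins 11–8.
Concept 3 vs Model U: 15 to 4, Concept 3.
Model T vs Model S1: 11 to 8, Model T.
Model T vs Model U: 9 to 10, Model U.
Model S1 vs Model U: Model S1 preferred on 5+3+4 = 12 ballots; Model S1 wins 12–7.
Each design drops at least one matchup (Concept 3 loses to Model S1; Model T loses to Concept 3; Model S1 loses to Model T; Model U loses to Concept 3); the cycle Concept 3 beats Model T beats Model S1 beats Concept 3 rules out a Condorcet winner.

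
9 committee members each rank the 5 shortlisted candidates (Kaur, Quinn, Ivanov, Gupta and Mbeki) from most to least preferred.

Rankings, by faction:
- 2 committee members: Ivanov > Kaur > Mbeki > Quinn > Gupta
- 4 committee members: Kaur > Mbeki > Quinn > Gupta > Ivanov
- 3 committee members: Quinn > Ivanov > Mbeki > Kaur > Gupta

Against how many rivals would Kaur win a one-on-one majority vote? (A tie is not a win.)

Kaur against each rival (9 committee members):
Kaur–Quinn: Kaur 6–3.
Kaur vs Ivanov: 4 to 5, Ivanov.
Kaur vs Gupta: 9 to 0, Kaur.
Kaur vs Mbeki: 2+4 = 6 for Kaur, 3 for Mbeki — Kaur by 6–3.
Kaur beats Quinn, Gupta, Mbeki; loses to Ivanov — 3 pairwise wins.

3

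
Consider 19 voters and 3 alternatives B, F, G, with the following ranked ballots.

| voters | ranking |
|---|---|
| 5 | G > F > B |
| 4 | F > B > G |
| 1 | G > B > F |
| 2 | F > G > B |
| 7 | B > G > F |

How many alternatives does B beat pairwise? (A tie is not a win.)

B against each rival (19 voters):
B–F: F 11–8.
B–G: B 11–8.
B beats G; loses to F — 1 pairwise win.

1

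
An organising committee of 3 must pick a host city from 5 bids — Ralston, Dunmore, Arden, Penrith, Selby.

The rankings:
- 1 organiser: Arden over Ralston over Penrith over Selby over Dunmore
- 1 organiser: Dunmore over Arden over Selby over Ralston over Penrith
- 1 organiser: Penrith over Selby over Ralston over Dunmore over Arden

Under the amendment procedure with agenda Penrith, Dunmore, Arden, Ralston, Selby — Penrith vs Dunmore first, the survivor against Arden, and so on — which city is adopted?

Round 1: Penrith vs Dunmore — 2–1, Penrith advances.
Round 2: Penrith vs Arden — 1–2, Arden advances.
Round 3: Arden vs Ralston — 2–1, Arden advances.
Round 4: Arden vs Selby — 2–1, Arden advances.
Arden survives the agenda.

Arden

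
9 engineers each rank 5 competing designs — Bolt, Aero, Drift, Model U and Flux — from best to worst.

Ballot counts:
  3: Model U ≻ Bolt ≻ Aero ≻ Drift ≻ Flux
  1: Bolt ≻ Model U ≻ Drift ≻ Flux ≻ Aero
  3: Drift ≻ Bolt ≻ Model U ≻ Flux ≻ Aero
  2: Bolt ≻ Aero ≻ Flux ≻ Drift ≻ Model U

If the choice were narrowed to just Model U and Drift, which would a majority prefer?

Drift

Ballots ranking Model U above Drift: 3 + 1 = 4.
Ballots ranking Drift above Model U: 9 − 4 = 5.
Drift wins the head-to-head 5–4.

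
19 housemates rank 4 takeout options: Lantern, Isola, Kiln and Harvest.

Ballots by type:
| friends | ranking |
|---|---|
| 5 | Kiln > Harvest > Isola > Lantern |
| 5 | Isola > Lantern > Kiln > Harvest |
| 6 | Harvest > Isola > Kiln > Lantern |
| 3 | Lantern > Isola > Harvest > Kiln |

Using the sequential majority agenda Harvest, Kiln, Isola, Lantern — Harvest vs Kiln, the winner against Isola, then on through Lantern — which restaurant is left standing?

Isola

Round 1: Harvest vs Kiln — 9–10, Kiln advances.
Round 2: Kiln vs Isola — 5–14, Isola advances.
Round 3: Isola vs Lantern — 16–3, Isola advances.
Isola survives the agenda.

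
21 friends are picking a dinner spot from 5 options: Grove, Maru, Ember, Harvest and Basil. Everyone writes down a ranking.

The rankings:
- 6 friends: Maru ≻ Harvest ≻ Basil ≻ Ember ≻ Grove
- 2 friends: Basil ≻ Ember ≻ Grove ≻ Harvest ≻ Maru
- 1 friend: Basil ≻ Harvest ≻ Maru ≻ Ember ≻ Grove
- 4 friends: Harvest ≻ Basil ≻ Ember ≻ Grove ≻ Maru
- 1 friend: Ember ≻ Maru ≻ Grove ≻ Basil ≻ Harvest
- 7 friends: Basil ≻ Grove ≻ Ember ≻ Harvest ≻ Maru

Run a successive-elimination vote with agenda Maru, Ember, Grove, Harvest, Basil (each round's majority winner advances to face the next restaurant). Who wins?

Basil

Round 1: Maru vs Ember — 7–14, Ember advances.
Round 2: Ember vs Grove — 14–7, Ember advances.
Round 3: Ember vs Harvest — 10–11, Harvest advances.
Round 4: Harvest vs Basil — 10–11, Basil advances.
Basil survives the agenda.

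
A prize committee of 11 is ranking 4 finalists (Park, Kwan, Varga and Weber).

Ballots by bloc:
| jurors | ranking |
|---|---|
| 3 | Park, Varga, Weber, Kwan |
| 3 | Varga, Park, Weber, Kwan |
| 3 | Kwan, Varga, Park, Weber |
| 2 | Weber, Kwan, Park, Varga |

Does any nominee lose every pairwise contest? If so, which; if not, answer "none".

Head-to-head results (11 jurors):
Park vs Kwan: 6 to 5, Park.
Park vs Varga: Varga, 6–5.
Park vs Weber: 9 to 2, Park.
Kwan vs Varga: 3+2 = 5 for Kwan, 6 for Varga — Varga by 6–5.
Kwan vs Weber: 3 for Kwan, 8 for Weber — Weber by 8–3.
Varga vs Weber: 9 to 2, Varga.
Kwan loses to every other nominee — it is the Condorcet loser.

Kwan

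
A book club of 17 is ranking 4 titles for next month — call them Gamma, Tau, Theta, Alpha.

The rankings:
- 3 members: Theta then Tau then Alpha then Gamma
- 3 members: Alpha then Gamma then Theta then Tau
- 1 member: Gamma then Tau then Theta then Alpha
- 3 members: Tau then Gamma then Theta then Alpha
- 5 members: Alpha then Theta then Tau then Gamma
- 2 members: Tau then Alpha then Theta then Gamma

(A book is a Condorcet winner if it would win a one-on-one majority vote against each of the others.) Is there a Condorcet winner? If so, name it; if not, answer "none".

none

Pairwise majorities:
Gamma vs Tau: 4 to 13, Tau.
Gamma vs Theta: Gamma preferred on 3+1+3 = 7 ballots; Theta wins 10–7.
Gamma vs Alpha: 4 to 13, Alpha.
Tau vs Theta: 6 to 11, Theta.
Tau vs Alpha: 3+1+3+2 = 9 for Tau, 8 for Alpha — Tau by 9–8.
Theta vs Alpha: 3+1+3 = 7 for Theta, 10 for Alpha — Alpha by 10–7.
No book is unbeaten: Gamma loses to Tau; Tau loses to Theta; Theta loses to Alpha; Alpha loses to Tau. In particular Tau → Alpha → Theta → Tau is a majority cycle — no Condorcet winner exists.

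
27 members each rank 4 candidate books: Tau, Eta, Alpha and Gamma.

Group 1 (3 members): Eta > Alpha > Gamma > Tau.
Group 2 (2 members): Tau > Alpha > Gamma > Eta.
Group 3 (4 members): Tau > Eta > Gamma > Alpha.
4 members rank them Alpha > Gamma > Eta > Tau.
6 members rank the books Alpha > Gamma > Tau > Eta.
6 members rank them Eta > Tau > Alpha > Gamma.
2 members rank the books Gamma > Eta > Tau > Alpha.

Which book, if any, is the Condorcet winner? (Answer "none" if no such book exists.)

none

Pairwise majorities:
Tau vs Eta: Eta wins 15–12.
Tau vs Alpha: Tau, 14–13.
Tau vs Gamma: Gamma, 15–12.
Eta vs Alpha: Eta wins 15–12.
Eta vs Gamma: Gamma, 14–13.
Alpha vs Gamma: Alpha, 21–6.
No book is unbeaten: Tau loses to Eta; Eta loses to Gamma; Alpha loses to Tau; Gamma loses to Alpha. In particular Tau beats Alpha beats Gamma beats Tau is a majority cycle — no Condorcet winner exists.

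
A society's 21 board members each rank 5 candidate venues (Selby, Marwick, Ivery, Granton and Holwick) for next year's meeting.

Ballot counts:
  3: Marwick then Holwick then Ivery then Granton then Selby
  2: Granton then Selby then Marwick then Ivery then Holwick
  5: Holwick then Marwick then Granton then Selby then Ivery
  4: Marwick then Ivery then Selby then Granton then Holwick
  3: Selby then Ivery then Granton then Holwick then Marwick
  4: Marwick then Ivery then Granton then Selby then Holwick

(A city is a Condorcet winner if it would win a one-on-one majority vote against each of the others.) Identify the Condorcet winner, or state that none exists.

Marwick

Check each pair by majority over 21 ballots:
Selby vs Marwick: Selby is ranked higher on 2+3 = 5 ballots, Marwick on 16. Marwick wins 16–5.
Selby vs Ivery: Selby preferred on 2+5+3 = 10 ballots; Ivery wins 11–10.
Selby vs Granton: Selby preferred on 4+3 = 7 ballots; Granton wins 14–7.
Selby vs Holwick: 2+4+3+4 = 13 for Selby, 8 for Holwick — Selby by 13–8.
Marwick vs Ivery: Marwick preferred on 3+2+5+4+4 = 18 ballots; Marwick wins 18–3.
Marwick vs Granton: 3+5+4+4 = 16 for Marwick, 5 for Granton — Marwick by 16–5.
Marwick vs Holwick: 3+2+4+4 = 13 for Marwick, 8 for Holwick — Marwick by 13–8.
Ivery vs Granton: Ivery is ranked higher on 3+4+3+4 = 14 ballots, Granton on 7. Ivery wins 14–7.
Ivery vs Holwick: 2+4+3+4 = 13 for Ivery, 8 for Holwick — Ivery by 13–8.
Granton vs Holwick: 13 to 8, Granton.
Marwick beats each of Selby, Ivery, Granton, Holwick — Marwick is the Condorcet winner.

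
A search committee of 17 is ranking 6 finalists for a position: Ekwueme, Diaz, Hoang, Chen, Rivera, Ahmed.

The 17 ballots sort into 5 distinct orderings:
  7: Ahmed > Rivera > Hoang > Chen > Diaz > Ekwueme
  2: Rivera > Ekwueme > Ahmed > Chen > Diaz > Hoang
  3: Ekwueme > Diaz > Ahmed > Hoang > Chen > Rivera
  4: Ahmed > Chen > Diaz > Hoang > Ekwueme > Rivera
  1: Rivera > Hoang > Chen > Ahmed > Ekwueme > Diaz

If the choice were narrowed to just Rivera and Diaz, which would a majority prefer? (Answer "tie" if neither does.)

Ballots ranking Rivera above Diaz: 7 + 2 + 1 = 10.
Ballots ranking Diaz above Rivera: 17 − 10 = 7.
Rivera wins the head-to-head 10–7.

Rivera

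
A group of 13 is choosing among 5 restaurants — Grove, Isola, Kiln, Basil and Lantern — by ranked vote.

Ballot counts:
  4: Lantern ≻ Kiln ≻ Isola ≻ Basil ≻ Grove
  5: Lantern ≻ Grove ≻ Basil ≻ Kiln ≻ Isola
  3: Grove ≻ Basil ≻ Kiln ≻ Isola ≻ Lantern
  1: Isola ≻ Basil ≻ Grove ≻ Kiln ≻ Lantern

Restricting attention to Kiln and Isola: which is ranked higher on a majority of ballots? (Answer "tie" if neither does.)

Ballots ranking Kiln above Isola: 4 + 5 + 3 = 12.
Ballots ranking Isola above Kiln: 13 − 12 = 1.
Kiln wins the head-to-head 12–1.

Kiln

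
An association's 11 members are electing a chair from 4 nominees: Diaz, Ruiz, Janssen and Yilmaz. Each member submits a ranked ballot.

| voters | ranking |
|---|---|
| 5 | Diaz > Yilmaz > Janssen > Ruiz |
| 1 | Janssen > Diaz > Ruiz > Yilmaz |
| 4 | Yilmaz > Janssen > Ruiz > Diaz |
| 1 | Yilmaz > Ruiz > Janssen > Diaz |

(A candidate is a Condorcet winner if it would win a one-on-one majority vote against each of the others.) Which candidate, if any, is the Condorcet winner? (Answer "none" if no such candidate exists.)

Head-to-head results (11 voters):
Diaz–Ruiz: Diaz 6–5.
Diaz vs Janssen: Janssen wins 6–5.
Diaz vs Yilmaz: 5+1 = 6 for Diaz, 5 for Yilmaz — Diaz by 6–5.
Ruiz vs Janssen: Ruiz is ranked higher on 1 ballot, Janssen on 10. Janssen wins 10–1.
Ruiz vs Yilmaz: Yilmaz, 10–1.
Janssen vs Yilmaz: 1 to 10, Yilmaz.
No candidate is unbeaten: Diaz loses to Janssen; Ruiz loses to Diaz; Janssen loses to Yilmaz; Yilmaz loses to Diaz. In particular Diaz beats Yilmaz beats Janssen beats Diaz is a majority cycle — no Condorcet winner exists.

none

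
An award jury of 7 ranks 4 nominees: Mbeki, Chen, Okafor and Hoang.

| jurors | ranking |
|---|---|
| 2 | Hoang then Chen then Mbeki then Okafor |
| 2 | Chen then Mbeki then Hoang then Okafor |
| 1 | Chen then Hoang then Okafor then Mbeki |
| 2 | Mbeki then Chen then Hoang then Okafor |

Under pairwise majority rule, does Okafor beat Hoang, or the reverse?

No ballot ranks Okafor above Hoang: 0.
Ballots ranking Hoang above Okafor: 7 − 0 = 7.
Hoang wins the head-to-head 7–0.

Hoang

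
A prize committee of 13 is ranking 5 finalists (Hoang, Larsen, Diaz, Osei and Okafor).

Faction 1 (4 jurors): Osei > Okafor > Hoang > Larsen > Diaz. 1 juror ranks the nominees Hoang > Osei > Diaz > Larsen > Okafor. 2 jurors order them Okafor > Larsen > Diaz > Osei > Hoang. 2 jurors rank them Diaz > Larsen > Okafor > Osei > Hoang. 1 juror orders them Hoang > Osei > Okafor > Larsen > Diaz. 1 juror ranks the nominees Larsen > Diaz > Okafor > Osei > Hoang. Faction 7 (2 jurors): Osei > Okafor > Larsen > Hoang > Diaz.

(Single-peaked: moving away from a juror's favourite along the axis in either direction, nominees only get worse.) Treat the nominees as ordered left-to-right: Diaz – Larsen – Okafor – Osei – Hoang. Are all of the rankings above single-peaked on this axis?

Axis positions: Diaz=1, Larsen=2, Okafor=3, Osei=4, Hoang=5.
Faction 1 (peak Osei at position 4): ranking walks positions 4-3-5-2-1, expanding outward from the peak — single-peaked.
Faction 2: ranking walks positions 5-4-1-2-3; Diaz is ranked above Okafor even though Okafor lies between Diaz and the peak Hoang on the axis — preferences dip and rise again. Not single-peaked.
Faction 3 (peak Okafor at position 3): ranking walks positions 3-2-1-4-5, expanding outward from the peak — single-peaked.
Faction 4 (peak Diaz at position 1): ranking walks positions 1-2-3-4-5, expanding outward from the peak — single-peaked.
Faction 5 (peak Hoang at position 5): ranking walks positions 5-4-3-2-1, expanding outward from the peak — single-peaked.
Faction 6 (peak Larsen at position 2): ranking walks positions 2-1-3-4-5, expanding outward from the peak — single-peaked.
Faction 7 (peak Osei at position 4): ranking walks positions 4-3-2-5-1, expanding outward from the peak — single-peaked.
Faction 2 violates single-peakedness, so the profile is not single-peaked on this axis.

no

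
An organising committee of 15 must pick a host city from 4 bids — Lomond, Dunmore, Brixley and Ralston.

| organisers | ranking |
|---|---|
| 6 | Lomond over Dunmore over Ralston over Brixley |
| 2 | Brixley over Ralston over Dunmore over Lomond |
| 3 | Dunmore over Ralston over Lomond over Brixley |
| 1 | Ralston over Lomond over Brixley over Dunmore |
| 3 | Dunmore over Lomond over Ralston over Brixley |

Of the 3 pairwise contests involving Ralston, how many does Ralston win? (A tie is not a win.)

Ralston against each rival (15 organisers):
Ralston vs Lomond: Ralston is ranked higher on 2+3+1 = 6 ballots, Lomond on 9. Lomond wins 9–6.
Ralston vs Dunmore: 3 to 12, Dunmore.
Ralston vs Brixley: Ralston is ranked higher on 6+3+1+3 = 13 ballots, Brixley on 2. Ralston wins 13–2.
Ralston beats Brixley; loses to Lomond, Dunmore — 1 pairwise win.

1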